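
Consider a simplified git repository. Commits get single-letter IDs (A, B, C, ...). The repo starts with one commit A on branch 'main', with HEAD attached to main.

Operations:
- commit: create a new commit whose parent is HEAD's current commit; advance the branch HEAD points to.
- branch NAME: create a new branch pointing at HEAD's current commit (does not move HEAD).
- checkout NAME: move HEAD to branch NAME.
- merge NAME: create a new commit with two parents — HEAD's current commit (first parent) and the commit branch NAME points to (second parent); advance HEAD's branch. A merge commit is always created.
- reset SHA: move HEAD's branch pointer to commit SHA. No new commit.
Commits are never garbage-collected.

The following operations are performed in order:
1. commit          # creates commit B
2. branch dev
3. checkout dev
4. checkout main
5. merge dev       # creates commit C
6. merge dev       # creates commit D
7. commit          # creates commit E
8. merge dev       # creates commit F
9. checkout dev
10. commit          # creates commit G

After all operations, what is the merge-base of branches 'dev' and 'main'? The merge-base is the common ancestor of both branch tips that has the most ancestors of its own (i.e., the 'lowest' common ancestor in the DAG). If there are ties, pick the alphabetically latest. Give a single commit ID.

Answer: B

Derivation:
After op 1 (commit): HEAD=main@B [main=B]
After op 2 (branch): HEAD=main@B [dev=B main=B]
After op 3 (checkout): HEAD=dev@B [dev=B main=B]
After op 4 (checkout): HEAD=main@B [dev=B main=B]
After op 5 (merge): HEAD=main@C [dev=B main=C]
After op 6 (merge): HEAD=main@D [dev=B main=D]
After op 7 (commit): HEAD=main@E [dev=B main=E]
After op 8 (merge): HEAD=main@F [dev=B main=F]
After op 9 (checkout): HEAD=dev@B [dev=B main=F]
After op 10 (commit): HEAD=dev@G [dev=G main=F]
ancestors(dev=G): ['A', 'B', 'G']
ancestors(main=F): ['A', 'B', 'C', 'D', 'E', 'F']
common: ['A', 'B']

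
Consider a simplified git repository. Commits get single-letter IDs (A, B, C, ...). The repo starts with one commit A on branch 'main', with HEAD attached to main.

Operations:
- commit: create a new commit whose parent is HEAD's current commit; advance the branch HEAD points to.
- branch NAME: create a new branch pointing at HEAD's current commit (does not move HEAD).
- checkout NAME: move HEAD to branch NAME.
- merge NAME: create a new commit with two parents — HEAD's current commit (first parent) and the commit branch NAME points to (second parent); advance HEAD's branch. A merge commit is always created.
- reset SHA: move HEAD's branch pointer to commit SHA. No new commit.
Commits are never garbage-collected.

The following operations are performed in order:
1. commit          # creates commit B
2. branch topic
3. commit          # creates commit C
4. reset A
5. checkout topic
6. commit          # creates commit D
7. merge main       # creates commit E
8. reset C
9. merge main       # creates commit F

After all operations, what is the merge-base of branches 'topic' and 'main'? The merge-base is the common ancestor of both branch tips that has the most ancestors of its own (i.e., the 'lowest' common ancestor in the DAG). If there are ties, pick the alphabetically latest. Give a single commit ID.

After op 1 (commit): HEAD=main@B [main=B]
After op 2 (branch): HEAD=main@B [main=B topic=B]
After op 3 (commit): HEAD=main@C [main=C topic=B]
After op 4 (reset): HEAD=main@A [main=A topic=B]
After op 5 (checkout): HEAD=topic@B [main=A topic=B]
After op 6 (commit): HEAD=topic@D [main=A topic=D]
After op 7 (merge): HEAD=topic@E [main=A topic=E]
After op 8 (reset): HEAD=topic@C [main=A topic=C]
After op 9 (merge): HEAD=topic@F [main=A topic=F]
ancestors(topic=F): ['A', 'B', 'C', 'F']
ancestors(main=A): ['A']
common: ['A']

Answer: A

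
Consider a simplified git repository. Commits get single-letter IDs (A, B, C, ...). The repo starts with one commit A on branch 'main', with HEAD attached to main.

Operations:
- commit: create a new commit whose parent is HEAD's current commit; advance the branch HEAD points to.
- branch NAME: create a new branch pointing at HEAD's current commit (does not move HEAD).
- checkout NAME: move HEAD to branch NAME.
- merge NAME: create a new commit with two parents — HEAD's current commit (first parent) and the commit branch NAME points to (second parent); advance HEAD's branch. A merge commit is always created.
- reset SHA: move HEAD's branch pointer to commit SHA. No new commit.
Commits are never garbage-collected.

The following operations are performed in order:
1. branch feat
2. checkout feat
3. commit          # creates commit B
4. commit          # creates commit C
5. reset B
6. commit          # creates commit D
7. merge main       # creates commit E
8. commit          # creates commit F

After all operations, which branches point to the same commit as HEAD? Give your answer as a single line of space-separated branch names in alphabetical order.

After op 1 (branch): HEAD=main@A [feat=A main=A]
After op 2 (checkout): HEAD=feat@A [feat=A main=A]
After op 3 (commit): HEAD=feat@B [feat=B main=A]
After op 4 (commit): HEAD=feat@C [feat=C main=A]
After op 5 (reset): HEAD=feat@B [feat=B main=A]
After op 6 (commit): HEAD=feat@D [feat=D main=A]
After op 7 (merge): HEAD=feat@E [feat=E main=A]
After op 8 (commit): HEAD=feat@F [feat=F main=A]

Answer: feat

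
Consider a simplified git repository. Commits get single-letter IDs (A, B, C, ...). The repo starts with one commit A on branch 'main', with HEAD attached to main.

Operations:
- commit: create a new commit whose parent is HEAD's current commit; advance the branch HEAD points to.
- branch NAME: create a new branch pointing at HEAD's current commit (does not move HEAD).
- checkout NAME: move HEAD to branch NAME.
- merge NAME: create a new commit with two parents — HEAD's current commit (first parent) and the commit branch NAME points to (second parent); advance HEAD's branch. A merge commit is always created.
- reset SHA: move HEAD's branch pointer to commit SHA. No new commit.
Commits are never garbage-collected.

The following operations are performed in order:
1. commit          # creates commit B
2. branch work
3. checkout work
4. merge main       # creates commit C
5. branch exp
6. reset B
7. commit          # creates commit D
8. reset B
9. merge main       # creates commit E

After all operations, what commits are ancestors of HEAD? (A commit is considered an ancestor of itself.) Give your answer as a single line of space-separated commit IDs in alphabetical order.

After op 1 (commit): HEAD=main@B [main=B]
After op 2 (branch): HEAD=main@B [main=B work=B]
After op 3 (checkout): HEAD=work@B [main=B work=B]
After op 4 (merge): HEAD=work@C [main=B work=C]
After op 5 (branch): HEAD=work@C [exp=C main=B work=C]
After op 6 (reset): HEAD=work@B [exp=C main=B work=B]
After op 7 (commit): HEAD=work@D [exp=C main=B work=D]
After op 8 (reset): HEAD=work@B [exp=C main=B work=B]
After op 9 (merge): HEAD=work@E [exp=C main=B work=E]

Answer: A B E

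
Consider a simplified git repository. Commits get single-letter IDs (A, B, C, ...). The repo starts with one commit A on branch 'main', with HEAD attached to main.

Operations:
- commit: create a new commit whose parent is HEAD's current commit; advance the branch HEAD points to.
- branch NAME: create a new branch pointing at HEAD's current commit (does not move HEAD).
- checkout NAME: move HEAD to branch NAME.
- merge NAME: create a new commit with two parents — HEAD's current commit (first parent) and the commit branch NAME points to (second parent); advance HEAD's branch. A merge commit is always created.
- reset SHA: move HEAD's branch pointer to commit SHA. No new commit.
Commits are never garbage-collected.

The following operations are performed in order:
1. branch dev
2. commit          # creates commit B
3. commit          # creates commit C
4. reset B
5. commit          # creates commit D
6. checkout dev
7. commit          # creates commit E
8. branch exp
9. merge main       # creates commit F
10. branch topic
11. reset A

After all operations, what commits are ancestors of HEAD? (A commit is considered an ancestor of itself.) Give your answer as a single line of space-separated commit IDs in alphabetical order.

After op 1 (branch): HEAD=main@A [dev=A main=A]
After op 2 (commit): HEAD=main@B [dev=A main=B]
After op 3 (commit): HEAD=main@C [dev=A main=C]
After op 4 (reset): HEAD=main@B [dev=A main=B]
After op 5 (commit): HEAD=main@D [dev=A main=D]
After op 6 (checkout): HEAD=dev@A [dev=A main=D]
After op 7 (commit): HEAD=dev@E [dev=E main=D]
After op 8 (branch): HEAD=dev@E [dev=E exp=E main=D]
After op 9 (merge): HEAD=dev@F [dev=F exp=E main=D]
After op 10 (branch): HEAD=dev@F [dev=F exp=E main=D topic=F]
After op 11 (reset): HEAD=dev@A [dev=A exp=E main=D topic=F]

Answer: A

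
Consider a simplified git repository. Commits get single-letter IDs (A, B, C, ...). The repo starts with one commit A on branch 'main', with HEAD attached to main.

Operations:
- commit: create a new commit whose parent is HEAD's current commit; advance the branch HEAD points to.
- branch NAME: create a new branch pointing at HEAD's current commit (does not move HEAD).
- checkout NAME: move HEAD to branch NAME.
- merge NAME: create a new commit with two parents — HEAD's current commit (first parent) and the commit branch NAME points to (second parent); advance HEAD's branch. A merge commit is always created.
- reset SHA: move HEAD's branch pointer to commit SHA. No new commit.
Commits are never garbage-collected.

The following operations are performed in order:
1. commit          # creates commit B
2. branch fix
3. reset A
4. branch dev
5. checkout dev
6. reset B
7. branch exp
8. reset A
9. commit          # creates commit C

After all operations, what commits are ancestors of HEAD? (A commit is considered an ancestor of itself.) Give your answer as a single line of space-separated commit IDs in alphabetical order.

After op 1 (commit): HEAD=main@B [main=B]
After op 2 (branch): HEAD=main@B [fix=B main=B]
After op 3 (reset): HEAD=main@A [fix=B main=A]
After op 4 (branch): HEAD=main@A [dev=A fix=B main=A]
After op 5 (checkout): HEAD=dev@A [dev=A fix=B main=A]
After op 6 (reset): HEAD=dev@B [dev=B fix=B main=A]
After op 7 (branch): HEAD=dev@B [dev=B exp=B fix=B main=A]
After op 8 (reset): HEAD=dev@A [dev=A exp=B fix=B main=A]
After op 9 (commit): HEAD=dev@C [dev=C exp=B fix=B main=A]

Answer: A C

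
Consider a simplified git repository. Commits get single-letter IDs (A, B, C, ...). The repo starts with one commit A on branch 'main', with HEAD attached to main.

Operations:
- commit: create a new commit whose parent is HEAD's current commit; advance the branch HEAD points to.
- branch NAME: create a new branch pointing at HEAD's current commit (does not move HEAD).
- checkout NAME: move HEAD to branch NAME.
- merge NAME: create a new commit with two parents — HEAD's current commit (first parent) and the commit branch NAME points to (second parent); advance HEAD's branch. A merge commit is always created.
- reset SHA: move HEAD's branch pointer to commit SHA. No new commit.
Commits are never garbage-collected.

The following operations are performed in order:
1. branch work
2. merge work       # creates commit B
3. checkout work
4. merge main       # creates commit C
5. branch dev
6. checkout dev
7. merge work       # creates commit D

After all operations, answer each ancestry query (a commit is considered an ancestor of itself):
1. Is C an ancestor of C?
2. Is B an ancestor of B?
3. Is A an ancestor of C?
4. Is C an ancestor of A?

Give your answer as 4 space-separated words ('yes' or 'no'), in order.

After op 1 (branch): HEAD=main@A [main=A work=A]
After op 2 (merge): HEAD=main@B [main=B work=A]
After op 3 (checkout): HEAD=work@A [main=B work=A]
After op 4 (merge): HEAD=work@C [main=B work=C]
After op 5 (branch): HEAD=work@C [dev=C main=B work=C]
After op 6 (checkout): HEAD=dev@C [dev=C main=B work=C]
After op 7 (merge): HEAD=dev@D [dev=D main=B work=C]
ancestors(C) = {A,B,C}; C in? yes
ancestors(B) = {A,B}; B in? yes
ancestors(C) = {A,B,C}; A in? yes
ancestors(A) = {A}; C in? no

Answer: yes yes yes no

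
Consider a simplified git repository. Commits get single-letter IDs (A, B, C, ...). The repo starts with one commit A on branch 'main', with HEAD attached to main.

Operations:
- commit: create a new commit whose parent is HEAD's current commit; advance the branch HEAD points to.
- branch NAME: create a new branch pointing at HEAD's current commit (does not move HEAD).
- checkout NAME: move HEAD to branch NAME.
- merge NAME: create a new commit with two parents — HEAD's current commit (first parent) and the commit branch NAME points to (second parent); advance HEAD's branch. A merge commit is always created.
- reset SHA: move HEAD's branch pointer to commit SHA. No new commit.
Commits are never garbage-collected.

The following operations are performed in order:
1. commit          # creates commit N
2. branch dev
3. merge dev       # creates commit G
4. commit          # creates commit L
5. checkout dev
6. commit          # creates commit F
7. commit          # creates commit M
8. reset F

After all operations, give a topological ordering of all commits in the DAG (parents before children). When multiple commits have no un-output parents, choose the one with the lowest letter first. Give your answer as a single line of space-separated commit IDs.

After op 1 (commit): HEAD=main@N [main=N]
After op 2 (branch): HEAD=main@N [dev=N main=N]
After op 3 (merge): HEAD=main@G [dev=N main=G]
After op 4 (commit): HEAD=main@L [dev=N main=L]
After op 5 (checkout): HEAD=dev@N [dev=N main=L]
After op 6 (commit): HEAD=dev@F [dev=F main=L]
After op 7 (commit): HEAD=dev@M [dev=M main=L]
After op 8 (reset): HEAD=dev@F [dev=F main=L]
commit A: parents=[]
commit F: parents=['N']
commit G: parents=['N', 'N']
commit L: parents=['G']
commit M: parents=['F']
commit N: parents=['A']

Answer: A N F G L M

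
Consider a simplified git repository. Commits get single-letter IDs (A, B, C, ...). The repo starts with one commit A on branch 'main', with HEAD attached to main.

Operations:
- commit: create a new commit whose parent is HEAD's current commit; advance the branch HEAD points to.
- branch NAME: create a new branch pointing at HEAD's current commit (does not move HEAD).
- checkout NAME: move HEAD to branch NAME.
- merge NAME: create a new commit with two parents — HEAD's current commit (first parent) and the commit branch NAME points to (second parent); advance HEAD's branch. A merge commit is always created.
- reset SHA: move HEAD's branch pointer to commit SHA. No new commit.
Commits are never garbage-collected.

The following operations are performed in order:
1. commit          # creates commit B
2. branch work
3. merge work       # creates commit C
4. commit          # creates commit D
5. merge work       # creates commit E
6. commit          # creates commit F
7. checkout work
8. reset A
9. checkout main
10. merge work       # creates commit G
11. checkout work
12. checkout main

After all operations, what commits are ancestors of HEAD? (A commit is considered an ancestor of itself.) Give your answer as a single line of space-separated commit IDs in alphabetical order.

After op 1 (commit): HEAD=main@B [main=B]
After op 2 (branch): HEAD=main@B [main=B work=B]
After op 3 (merge): HEAD=main@C [main=C work=B]
After op 4 (commit): HEAD=main@D [main=D work=B]
After op 5 (merge): HEAD=main@E [main=E work=B]
After op 6 (commit): HEAD=main@F [main=F work=B]
After op 7 (checkout): HEAD=work@B [main=F work=B]
After op 8 (reset): HEAD=work@A [main=F work=A]
After op 9 (checkout): HEAD=main@F [main=F work=A]
After op 10 (merge): HEAD=main@G [main=G work=A]
After op 11 (checkout): HEAD=work@A [main=G work=A]
After op 12 (checkout): HEAD=main@G [main=G work=A]

Answer: A B C D E F G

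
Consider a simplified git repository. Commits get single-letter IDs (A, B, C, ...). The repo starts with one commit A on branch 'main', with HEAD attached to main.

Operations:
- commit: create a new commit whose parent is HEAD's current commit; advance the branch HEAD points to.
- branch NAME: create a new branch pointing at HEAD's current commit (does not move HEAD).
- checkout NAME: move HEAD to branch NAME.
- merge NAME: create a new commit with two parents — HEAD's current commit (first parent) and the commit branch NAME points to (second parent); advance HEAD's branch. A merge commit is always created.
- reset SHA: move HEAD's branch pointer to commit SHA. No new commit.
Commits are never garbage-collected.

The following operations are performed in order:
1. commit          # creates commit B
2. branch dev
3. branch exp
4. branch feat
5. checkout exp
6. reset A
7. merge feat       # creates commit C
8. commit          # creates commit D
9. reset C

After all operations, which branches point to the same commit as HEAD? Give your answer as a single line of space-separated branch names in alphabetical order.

After op 1 (commit): HEAD=main@B [main=B]
After op 2 (branch): HEAD=main@B [dev=B main=B]
After op 3 (branch): HEAD=main@B [dev=B exp=B main=B]
After op 4 (branch): HEAD=main@B [dev=B exp=B feat=B main=B]
After op 5 (checkout): HEAD=exp@B [dev=B exp=B feat=B main=B]
After op 6 (reset): HEAD=exp@A [dev=B exp=A feat=B main=B]
After op 7 (merge): HEAD=exp@C [dev=B exp=C feat=B main=B]
After op 8 (commit): HEAD=exp@D [dev=B exp=D feat=B main=B]
After op 9 (reset): HEAD=exp@C [dev=B exp=C feat=B main=B]

Answer: exp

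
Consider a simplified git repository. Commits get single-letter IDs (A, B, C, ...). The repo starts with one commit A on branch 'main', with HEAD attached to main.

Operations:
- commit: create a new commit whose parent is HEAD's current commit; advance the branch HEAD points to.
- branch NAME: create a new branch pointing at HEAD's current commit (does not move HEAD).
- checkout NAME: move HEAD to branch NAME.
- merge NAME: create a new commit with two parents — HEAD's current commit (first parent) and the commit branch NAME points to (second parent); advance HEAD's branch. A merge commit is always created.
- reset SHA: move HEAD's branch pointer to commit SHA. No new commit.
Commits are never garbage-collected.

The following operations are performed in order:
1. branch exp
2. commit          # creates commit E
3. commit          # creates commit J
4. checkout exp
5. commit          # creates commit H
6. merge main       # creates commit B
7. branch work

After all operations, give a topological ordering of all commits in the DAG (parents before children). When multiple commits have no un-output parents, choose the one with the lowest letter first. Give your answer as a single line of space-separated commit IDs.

After op 1 (branch): HEAD=main@A [exp=A main=A]
After op 2 (commit): HEAD=main@E [exp=A main=E]
After op 3 (commit): HEAD=main@J [exp=A main=J]
After op 4 (checkout): HEAD=exp@A [exp=A main=J]
After op 5 (commit): HEAD=exp@H [exp=H main=J]
After op 6 (merge): HEAD=exp@B [exp=B main=J]
After op 7 (branch): HEAD=exp@B [exp=B main=J work=B]
commit A: parents=[]
commit B: parents=['H', 'J']
commit E: parents=['A']
commit H: parents=['A']
commit J: parents=['E']

Answer: A E H J B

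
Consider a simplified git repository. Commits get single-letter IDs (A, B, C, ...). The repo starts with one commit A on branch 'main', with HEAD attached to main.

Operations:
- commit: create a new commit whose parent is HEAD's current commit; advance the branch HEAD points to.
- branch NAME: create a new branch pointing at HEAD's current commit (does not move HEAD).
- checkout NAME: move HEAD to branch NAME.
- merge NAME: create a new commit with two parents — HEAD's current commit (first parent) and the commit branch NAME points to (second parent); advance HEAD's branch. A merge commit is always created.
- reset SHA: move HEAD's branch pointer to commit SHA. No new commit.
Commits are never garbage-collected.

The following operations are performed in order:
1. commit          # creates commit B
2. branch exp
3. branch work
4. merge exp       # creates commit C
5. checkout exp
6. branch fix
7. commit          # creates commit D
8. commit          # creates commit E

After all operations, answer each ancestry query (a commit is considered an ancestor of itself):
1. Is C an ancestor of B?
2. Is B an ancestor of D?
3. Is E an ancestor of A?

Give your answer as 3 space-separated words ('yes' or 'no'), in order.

Answer: no yes no

Derivation:
After op 1 (commit): HEAD=main@B [main=B]
After op 2 (branch): HEAD=main@B [exp=B main=B]
After op 3 (branch): HEAD=main@B [exp=B main=B work=B]
After op 4 (merge): HEAD=main@C [exp=B main=C work=B]
After op 5 (checkout): HEAD=exp@B [exp=B main=C work=B]
After op 6 (branch): HEAD=exp@B [exp=B fix=B main=C work=B]
After op 7 (commit): HEAD=exp@D [exp=D fix=B main=C work=B]
After op 8 (commit): HEAD=exp@E [exp=E fix=B main=C work=B]
ancestors(B) = {A,B}; C in? no
ancestors(D) = {A,B,D}; B in? yes
ancestors(A) = {A}; E in? no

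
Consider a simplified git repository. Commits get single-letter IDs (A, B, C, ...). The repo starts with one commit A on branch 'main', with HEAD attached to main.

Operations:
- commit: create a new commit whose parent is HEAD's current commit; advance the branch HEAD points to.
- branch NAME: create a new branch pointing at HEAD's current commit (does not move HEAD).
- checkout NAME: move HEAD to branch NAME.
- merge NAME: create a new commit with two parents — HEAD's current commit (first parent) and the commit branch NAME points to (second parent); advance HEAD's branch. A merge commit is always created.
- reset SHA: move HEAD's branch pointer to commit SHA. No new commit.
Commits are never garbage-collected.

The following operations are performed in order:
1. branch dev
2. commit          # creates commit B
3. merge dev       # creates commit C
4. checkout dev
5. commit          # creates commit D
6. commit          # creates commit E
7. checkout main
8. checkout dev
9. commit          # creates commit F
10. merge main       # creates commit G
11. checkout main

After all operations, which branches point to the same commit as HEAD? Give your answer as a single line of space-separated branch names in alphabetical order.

After op 1 (branch): HEAD=main@A [dev=A main=A]
After op 2 (commit): HEAD=main@B [dev=A main=B]
After op 3 (merge): HEAD=main@C [dev=A main=C]
After op 4 (checkout): HEAD=dev@A [dev=A main=C]
After op 5 (commit): HEAD=dev@D [dev=D main=C]
After op 6 (commit): HEAD=dev@E [dev=E main=C]
After op 7 (checkout): HEAD=main@C [dev=E main=C]
After op 8 (checkout): HEAD=dev@E [dev=E main=C]
After op 9 (commit): HEAD=dev@F [dev=F main=C]
After op 10 (merge): HEAD=dev@G [dev=G main=C]
After op 11 (checkout): HEAD=main@C [dev=G main=C]

Answer: main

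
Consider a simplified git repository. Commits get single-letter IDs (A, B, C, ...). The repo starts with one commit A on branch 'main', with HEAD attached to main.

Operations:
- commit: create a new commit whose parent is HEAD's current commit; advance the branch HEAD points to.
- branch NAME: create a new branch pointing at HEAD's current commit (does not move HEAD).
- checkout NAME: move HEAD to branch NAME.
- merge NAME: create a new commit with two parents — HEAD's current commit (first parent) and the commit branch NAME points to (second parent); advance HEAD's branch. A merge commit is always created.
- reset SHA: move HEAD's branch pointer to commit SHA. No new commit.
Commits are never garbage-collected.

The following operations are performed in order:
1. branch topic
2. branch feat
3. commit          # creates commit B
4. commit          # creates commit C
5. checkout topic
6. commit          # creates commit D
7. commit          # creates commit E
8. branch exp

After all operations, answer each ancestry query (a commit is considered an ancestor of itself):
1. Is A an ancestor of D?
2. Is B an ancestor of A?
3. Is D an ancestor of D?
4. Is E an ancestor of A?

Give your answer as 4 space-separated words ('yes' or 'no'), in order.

Answer: yes no yes no

Derivation:
After op 1 (branch): HEAD=main@A [main=A topic=A]
After op 2 (branch): HEAD=main@A [feat=A main=A topic=A]
After op 3 (commit): HEAD=main@B [feat=A main=B topic=A]
After op 4 (commit): HEAD=main@C [feat=A main=C topic=A]
After op 5 (checkout): HEAD=topic@A [feat=A main=C topic=A]
After op 6 (commit): HEAD=topic@D [feat=A main=C topic=D]
After op 7 (commit): HEAD=topic@E [feat=A main=C topic=E]
After op 8 (branch): HEAD=topic@E [exp=E feat=A main=C topic=E]
ancestors(D) = {A,D}; A in? yes
ancestors(A) = {A}; B in? no
ancestors(D) = {A,D}; D in? yes
ancestors(A) = {A}; E in? no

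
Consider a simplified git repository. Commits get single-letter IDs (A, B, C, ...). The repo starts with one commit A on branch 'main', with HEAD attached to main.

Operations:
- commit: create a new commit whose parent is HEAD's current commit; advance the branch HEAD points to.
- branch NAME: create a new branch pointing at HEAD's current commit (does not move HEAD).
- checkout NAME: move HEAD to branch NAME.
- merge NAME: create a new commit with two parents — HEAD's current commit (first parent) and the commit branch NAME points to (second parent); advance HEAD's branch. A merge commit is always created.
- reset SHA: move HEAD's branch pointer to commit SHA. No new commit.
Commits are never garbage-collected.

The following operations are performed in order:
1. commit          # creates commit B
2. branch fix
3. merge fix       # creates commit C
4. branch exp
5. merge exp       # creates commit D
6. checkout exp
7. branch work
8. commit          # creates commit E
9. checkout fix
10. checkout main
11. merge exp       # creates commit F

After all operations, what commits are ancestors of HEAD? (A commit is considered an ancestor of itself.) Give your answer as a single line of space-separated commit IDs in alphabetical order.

Answer: A B C D E F

Derivation:
After op 1 (commit): HEAD=main@B [main=B]
After op 2 (branch): HEAD=main@B [fix=B main=B]
After op 3 (merge): HEAD=main@C [fix=B main=C]
After op 4 (branch): HEAD=main@C [exp=C fix=B main=C]
After op 5 (merge): HEAD=main@D [exp=C fix=B main=D]
After op 6 (checkout): HEAD=exp@C [exp=C fix=B main=D]
After op 7 (branch): HEAD=exp@C [exp=C fix=B main=D work=C]
After op 8 (commit): HEAD=exp@E [exp=E fix=B main=D work=C]
After op 9 (checkout): HEAD=fix@B [exp=E fix=B main=D work=C]
After op 10 (checkout): HEAD=main@D [exp=E fix=B main=D work=C]
After op 11 (merge): HEAD=main@F [exp=E fix=B main=F work=C]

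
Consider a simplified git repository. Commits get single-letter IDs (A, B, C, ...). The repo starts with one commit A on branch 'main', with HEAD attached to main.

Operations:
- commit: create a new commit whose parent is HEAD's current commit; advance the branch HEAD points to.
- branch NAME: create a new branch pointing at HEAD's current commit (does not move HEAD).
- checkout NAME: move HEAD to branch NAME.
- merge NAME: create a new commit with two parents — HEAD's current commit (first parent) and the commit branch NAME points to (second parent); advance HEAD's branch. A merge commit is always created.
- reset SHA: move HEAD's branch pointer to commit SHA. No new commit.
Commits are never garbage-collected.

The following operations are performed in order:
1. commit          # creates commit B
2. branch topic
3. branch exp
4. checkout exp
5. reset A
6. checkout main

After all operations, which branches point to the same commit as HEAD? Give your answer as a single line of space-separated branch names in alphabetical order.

Answer: main topic

Derivation:
After op 1 (commit): HEAD=main@B [main=B]
After op 2 (branch): HEAD=main@B [main=B topic=B]
After op 3 (branch): HEAD=main@B [exp=B main=B topic=B]
After op 4 (checkout): HEAD=exp@B [exp=B main=B topic=B]
After op 5 (reset): HEAD=exp@A [exp=A main=B topic=B]
After op 6 (checkout): HEAD=main@B [exp=A main=B topic=B]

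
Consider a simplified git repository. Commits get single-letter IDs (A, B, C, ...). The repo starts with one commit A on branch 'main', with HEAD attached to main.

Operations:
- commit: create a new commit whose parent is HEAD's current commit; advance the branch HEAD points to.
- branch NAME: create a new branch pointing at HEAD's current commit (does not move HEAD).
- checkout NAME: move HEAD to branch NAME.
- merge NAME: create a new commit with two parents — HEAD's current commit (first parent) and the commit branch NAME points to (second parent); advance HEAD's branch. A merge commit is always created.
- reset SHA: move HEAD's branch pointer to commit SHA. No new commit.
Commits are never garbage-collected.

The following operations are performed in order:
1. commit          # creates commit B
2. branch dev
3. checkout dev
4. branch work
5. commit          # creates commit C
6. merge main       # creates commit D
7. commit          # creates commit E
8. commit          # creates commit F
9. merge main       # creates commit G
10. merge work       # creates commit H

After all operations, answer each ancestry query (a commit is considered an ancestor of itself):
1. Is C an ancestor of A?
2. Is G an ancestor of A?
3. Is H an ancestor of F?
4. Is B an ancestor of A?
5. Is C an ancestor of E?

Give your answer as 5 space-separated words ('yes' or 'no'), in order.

Answer: no no no no yes

Derivation:
After op 1 (commit): HEAD=main@B [main=B]
After op 2 (branch): HEAD=main@B [dev=B main=B]
After op 3 (checkout): HEAD=dev@B [dev=B main=B]
After op 4 (branch): HEAD=dev@B [dev=B main=B work=B]
After op 5 (commit): HEAD=dev@C [dev=C main=B work=B]
After op 6 (merge): HEAD=dev@D [dev=D main=B work=B]
After op 7 (commit): HEAD=dev@E [dev=E main=B work=B]
After op 8 (commit): HEAD=dev@F [dev=F main=B work=B]
After op 9 (merge): HEAD=dev@G [dev=G main=B work=B]
After op 10 (merge): HEAD=dev@H [dev=H main=B work=B]
ancestors(A) = {A}; C in? no
ancestors(A) = {A}; G in? no
ancestors(F) = {A,B,C,D,E,F}; H in? no
ancestors(A) = {A}; B in? no
ancestors(E) = {A,B,C,D,E}; C in? yes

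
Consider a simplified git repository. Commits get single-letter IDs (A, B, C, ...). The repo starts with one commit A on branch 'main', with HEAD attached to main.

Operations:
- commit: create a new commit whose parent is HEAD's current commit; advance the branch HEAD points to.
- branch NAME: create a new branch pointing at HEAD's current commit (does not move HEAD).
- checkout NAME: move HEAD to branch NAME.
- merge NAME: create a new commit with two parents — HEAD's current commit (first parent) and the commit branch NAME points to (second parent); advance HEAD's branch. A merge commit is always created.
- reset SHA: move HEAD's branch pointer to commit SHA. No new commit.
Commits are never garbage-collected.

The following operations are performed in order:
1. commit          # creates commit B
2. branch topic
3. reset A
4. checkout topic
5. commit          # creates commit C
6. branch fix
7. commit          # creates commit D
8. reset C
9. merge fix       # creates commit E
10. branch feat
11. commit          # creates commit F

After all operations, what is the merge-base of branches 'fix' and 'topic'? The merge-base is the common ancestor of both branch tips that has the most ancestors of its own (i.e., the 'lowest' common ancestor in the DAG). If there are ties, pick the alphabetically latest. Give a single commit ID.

Answer: C

Derivation:
After op 1 (commit): HEAD=main@B [main=B]
After op 2 (branch): HEAD=main@B [main=B topic=B]
After op 3 (reset): HEAD=main@A [main=A topic=B]
After op 4 (checkout): HEAD=topic@B [main=A topic=B]
After op 5 (commit): HEAD=topic@C [main=A topic=C]
After op 6 (branch): HEAD=topic@C [fix=C main=A topic=C]
After op 7 (commit): HEAD=topic@D [fix=C main=A topic=D]
After op 8 (reset): HEAD=topic@C [fix=C main=A topic=C]
After op 9 (merge): HEAD=topic@E [fix=C main=A topic=E]
After op 10 (branch): HEAD=topic@E [feat=E fix=C main=A topic=E]
After op 11 (commit): HEAD=topic@F [feat=E fix=C main=A topic=F]
ancestors(fix=C): ['A', 'B', 'C']
ancestors(topic=F): ['A', 'B', 'C', 'E', 'F']
common: ['A', 'B', 'C']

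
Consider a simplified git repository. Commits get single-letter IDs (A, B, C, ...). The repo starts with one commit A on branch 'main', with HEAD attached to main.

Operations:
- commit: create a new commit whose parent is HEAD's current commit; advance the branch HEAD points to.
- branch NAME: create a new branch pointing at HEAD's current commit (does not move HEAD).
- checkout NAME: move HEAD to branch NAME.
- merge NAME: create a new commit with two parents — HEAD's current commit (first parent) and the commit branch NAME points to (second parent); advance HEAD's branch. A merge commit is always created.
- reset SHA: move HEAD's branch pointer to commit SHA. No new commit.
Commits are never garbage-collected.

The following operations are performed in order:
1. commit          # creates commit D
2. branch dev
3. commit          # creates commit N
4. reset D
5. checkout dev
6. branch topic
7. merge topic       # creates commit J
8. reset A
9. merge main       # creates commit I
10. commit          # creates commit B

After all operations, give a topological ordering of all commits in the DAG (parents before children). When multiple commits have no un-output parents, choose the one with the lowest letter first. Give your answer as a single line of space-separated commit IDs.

After op 1 (commit): HEAD=main@D [main=D]
After op 2 (branch): HEAD=main@D [dev=D main=D]
After op 3 (commit): HEAD=main@N [dev=D main=N]
After op 4 (reset): HEAD=main@D [dev=D main=D]
After op 5 (checkout): HEAD=dev@D [dev=D main=D]
After op 6 (branch): HEAD=dev@D [dev=D main=D topic=D]
After op 7 (merge): HEAD=dev@J [dev=J main=D topic=D]
After op 8 (reset): HEAD=dev@A [dev=A main=D topic=D]
After op 9 (merge): HEAD=dev@I [dev=I main=D topic=D]
After op 10 (commit): HEAD=dev@B [dev=B main=D topic=D]
commit A: parents=[]
commit B: parents=['I']
commit D: parents=['A']
commit I: parents=['A', 'D']
commit J: parents=['D', 'D']
commit N: parents=['D']

Answer: A D I B J N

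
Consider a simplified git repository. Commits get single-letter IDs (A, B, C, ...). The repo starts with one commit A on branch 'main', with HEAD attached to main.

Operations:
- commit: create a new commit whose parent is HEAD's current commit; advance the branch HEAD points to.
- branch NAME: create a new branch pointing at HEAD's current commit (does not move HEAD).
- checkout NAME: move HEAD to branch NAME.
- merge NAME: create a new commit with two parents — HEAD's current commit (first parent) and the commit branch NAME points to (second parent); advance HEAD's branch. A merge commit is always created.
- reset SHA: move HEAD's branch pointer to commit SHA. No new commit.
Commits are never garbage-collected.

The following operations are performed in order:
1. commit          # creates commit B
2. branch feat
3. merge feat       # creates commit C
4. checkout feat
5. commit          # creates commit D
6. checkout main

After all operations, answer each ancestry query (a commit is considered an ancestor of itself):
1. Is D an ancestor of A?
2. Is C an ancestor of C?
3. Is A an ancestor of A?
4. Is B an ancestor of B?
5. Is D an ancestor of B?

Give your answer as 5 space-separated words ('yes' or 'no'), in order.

After op 1 (commit): HEAD=main@B [main=B]
After op 2 (branch): HEAD=main@B [feat=B main=B]
After op 3 (merge): HEAD=main@C [feat=B main=C]
After op 4 (checkout): HEAD=feat@B [feat=B main=C]
After op 5 (commit): HEAD=feat@D [feat=D main=C]
After op 6 (checkout): HEAD=main@C [feat=D main=C]
ancestors(A) = {A}; D in? no
ancestors(C) = {A,B,C}; C in? yes
ancestors(A) = {A}; A in? yes
ancestors(B) = {A,B}; B in? yes
ancestors(B) = {A,B}; D in? no

Answer: no yes yes yes no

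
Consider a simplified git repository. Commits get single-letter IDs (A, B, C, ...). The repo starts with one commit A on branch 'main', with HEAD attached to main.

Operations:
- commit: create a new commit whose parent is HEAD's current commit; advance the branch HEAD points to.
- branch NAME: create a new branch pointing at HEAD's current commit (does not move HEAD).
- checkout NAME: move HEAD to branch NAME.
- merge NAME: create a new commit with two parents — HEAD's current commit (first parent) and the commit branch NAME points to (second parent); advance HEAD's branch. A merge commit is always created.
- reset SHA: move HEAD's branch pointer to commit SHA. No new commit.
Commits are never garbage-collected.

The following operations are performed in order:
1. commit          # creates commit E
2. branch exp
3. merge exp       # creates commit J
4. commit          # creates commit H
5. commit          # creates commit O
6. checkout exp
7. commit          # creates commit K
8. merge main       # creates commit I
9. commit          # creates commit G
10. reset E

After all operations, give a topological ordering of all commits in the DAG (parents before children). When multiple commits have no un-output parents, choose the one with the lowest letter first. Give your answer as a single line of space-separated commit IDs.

Answer: A E J H K O I G

Derivation:
After op 1 (commit): HEAD=main@E [main=E]
After op 2 (branch): HEAD=main@E [exp=E main=E]
After op 3 (merge): HEAD=main@J [exp=E main=J]
After op 4 (commit): HEAD=main@H [exp=E main=H]
After op 5 (commit): HEAD=main@O [exp=E main=O]
After op 6 (checkout): HEAD=exp@E [exp=E main=O]
After op 7 (commit): HEAD=exp@K [exp=K main=O]
After op 8 (merge): HEAD=exp@I [exp=I main=O]
After op 9 (commit): HEAD=exp@G [exp=G main=O]
After op 10 (reset): HEAD=exp@E [exp=E main=O]
commit A: parents=[]
commit E: parents=['A']
commit G: parents=['I']
commit H: parents=['J']
commit I: parents=['K', 'O']
commit J: parents=['E', 'E']
commit K: parents=['E']
commit O: parents=['H']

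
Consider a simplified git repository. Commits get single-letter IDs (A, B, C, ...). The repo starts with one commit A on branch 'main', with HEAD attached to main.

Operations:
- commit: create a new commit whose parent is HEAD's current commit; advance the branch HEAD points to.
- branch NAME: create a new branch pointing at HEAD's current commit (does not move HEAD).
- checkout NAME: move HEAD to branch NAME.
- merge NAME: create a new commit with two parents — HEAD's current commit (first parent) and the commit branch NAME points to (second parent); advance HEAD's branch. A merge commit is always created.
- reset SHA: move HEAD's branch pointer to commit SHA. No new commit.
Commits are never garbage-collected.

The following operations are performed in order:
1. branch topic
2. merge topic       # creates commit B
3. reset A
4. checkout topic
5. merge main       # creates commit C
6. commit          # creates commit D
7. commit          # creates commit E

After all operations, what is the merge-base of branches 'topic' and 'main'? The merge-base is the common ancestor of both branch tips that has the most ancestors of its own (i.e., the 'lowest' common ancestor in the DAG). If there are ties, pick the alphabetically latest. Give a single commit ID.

After op 1 (branch): HEAD=main@A [main=A topic=A]
After op 2 (merge): HEAD=main@B [main=B topic=A]
After op 3 (reset): HEAD=main@A [main=A topic=A]
After op 4 (checkout): HEAD=topic@A [main=A topic=A]
After op 5 (merge): HEAD=topic@C [main=A topic=C]
After op 6 (commit): HEAD=topic@D [main=A topic=D]
After op 7 (commit): HEAD=topic@E [main=A topic=E]
ancestors(topic=E): ['A', 'C', 'D', 'E']
ancestors(main=A): ['A']
common: ['A']

Answer: A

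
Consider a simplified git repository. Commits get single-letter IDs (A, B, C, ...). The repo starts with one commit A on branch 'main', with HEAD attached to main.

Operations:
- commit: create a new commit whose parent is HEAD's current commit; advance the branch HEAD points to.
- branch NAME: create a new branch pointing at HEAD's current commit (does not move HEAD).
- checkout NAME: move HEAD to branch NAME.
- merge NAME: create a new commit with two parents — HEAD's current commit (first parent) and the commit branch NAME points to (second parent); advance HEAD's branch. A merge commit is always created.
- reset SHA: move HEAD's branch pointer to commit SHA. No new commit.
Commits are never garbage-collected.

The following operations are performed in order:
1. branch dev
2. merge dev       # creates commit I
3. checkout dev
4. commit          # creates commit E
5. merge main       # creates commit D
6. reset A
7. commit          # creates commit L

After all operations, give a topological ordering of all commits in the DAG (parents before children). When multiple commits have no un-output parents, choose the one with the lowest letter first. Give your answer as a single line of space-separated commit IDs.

After op 1 (branch): HEAD=main@A [dev=A main=A]
After op 2 (merge): HEAD=main@I [dev=A main=I]
After op 3 (checkout): HEAD=dev@A [dev=A main=I]
After op 4 (commit): HEAD=dev@E [dev=E main=I]
After op 5 (merge): HEAD=dev@D [dev=D main=I]
After op 6 (reset): HEAD=dev@A [dev=A main=I]
After op 7 (commit): HEAD=dev@L [dev=L main=I]
commit A: parents=[]
commit D: parents=['E', 'I']
commit E: parents=['A']
commit I: parents=['A', 'A']
commit L: parents=['A']

Answer: A E I D L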